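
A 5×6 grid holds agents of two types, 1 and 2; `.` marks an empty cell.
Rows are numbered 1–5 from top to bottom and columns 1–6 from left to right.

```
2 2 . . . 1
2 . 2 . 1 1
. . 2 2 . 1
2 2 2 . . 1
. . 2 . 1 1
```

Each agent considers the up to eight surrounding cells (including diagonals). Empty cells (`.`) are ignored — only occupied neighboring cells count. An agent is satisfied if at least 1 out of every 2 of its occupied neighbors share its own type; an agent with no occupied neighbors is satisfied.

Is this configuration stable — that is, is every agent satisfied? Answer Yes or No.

(1,1)2 2/2 ok
(1,2)2 3/3 ok
(1,6)1 2/2 ok
(2,1)2 2/2 ok
(2,3)2 3/3 ok
(2,5)1 3/4 ok
(2,6)1 3/3 ok
(3,3)2 4/4 ok
(3,4)2 3/4 ok
(3,6)1 3/3 ok
(4,1)2 1/1 ok
(4,2)2 4/4 ok
(4,3)2 4/4 ok
(4,6)1 3/3 ok
(5,3)2 2/2 ok
(5,5)1 2/2 ok
(5,6)1 2/2 ok
All meet the threshold, so the configuration is stable.

Yes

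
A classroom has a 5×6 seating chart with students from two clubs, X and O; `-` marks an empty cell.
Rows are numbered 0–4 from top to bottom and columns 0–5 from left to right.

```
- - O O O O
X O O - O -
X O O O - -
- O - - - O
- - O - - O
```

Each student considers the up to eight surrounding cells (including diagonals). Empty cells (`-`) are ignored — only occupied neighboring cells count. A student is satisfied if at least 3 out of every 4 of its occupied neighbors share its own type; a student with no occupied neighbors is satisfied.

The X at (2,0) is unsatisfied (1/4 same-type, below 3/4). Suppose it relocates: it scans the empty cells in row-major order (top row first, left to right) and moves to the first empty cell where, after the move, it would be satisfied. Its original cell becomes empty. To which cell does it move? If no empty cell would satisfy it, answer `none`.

Vacating (2,0). Empty cells in order:
  (0,0): 1/2 same-type → still unsatisfied.
  (0,1): 1/4 same-type → still unsatisfied.
  (1,3): 0/7 same-type → still unsatisfied.
  (1,5): 0/3 same-type → still unsatisfied.
  (2,4): 0/3 same-type → still unsatisfied.
  (2,5): 0/2 same-type → still unsatisfied.
  (3,0): 0/2 same-type → still unsatisfied.
  (3,2): 0/5 same-type → still unsatisfied.
  (3,3): 0/3 same-type → still unsatisfied.
  (3,4): 0/3 same-type → still unsatisfied.
  (4,0): 0/1 same-type → still unsatisfied.
  (4,1): 0/2 same-type → still unsatisfied.
  (4,3): 0/1 same-type → still unsatisfied.
  (4,4): 0/2 same-type → still unsatisfied.

none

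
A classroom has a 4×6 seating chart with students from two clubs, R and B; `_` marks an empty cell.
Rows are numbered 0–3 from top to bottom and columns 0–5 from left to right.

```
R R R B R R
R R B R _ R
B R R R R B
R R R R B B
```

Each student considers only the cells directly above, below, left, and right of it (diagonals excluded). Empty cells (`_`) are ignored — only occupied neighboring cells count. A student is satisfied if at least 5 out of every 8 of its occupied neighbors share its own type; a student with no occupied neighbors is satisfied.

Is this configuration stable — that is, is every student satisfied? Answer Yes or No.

(0,0)R 2/2 satisfied
(0,1)R 3/3 satisfied
(0,2)R 1/3 not
(0,3)B 0/3 not
(0,4)R 1/2 not
(0,5)R 2/2 satisfied
(1,0)R 2/3 satisfied
(1,1)R 3/4 satisfied
(1,2)B 0/4 not
(1,3)R 1/3 not
(1,5)R 1/2 not
(2,0)B 0/3 not
(2,1)R 3/4 satisfied
(2,2)R 3/4 satisfied
(2,3)R 4/4 satisfied
(2,4)R 1/3 not
(2,5)B 1/3 not
(3,0)R 1/2 not
(3,1)R 3/3 satisfied
(3,2)R 3/3 satisfied
(3,3)R 2/3 satisfied
(3,4)B 1/3 not
(3,5)B 2/2 satisfied
For instance (0,2) has only 1/3 same-type neighbors, below 5/8.

No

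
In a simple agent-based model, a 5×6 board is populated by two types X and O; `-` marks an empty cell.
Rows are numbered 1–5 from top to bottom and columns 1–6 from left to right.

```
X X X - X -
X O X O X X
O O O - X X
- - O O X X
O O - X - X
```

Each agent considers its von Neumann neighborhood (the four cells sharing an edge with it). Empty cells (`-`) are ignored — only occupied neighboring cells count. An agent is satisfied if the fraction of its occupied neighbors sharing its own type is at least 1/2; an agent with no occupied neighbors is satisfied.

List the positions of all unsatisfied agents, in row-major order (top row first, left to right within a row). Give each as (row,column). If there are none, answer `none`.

Row 1: (1,1)X 2/2 ✓ · (1,2)X 2/3 ✓ · (1,3)X 2/2 ✓ · (1,5)X 1/1 ✓
Row 2: (2,1)X 1/3 ✗ · (2,2)O 1/4 ✗ · (2,3)X 1/4 ✗ · (2,4)O 0/2 ✗ · (2,5)X 3/4 ✓ · (2,6)X 2/2 ✓
Row 3: (3,1)O 1/2 ✓ · (3,2)O 3/3 ✓ · (3,3)O 2/3 ✓ · (3,5)X 3/3 ✓ · (3,6)X 3/3 ✓
Row 4: (4,3)O 2/2 ✓ · (4,4)O 1/3 ✗ · (4,5)X 2/3 ✓ · (4,6)X 3/3 ✓
Row 5: (5,1)O 1/1 ✓ · (5,2)O 1/1 ✓ · (5,4)X 0/1 ✗ · (5,6)X 1/1 ✓

(2,1), (2,2), (2,3), (2,4), (4,4), (5,4)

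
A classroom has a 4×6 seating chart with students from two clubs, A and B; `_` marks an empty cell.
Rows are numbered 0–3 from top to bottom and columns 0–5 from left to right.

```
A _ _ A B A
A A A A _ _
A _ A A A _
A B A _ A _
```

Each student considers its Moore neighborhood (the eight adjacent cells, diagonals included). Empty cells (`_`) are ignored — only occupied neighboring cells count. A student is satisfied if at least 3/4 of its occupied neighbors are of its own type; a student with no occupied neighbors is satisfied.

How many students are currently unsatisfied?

Row 0: (0,0)A 2/2 ok · (0,3)A 2/3 unhappy · (0,4)B 0/3 unhappy · (0,5)A 0/1 unhappy
Row 1: (1,0)A 3/3 ok · (1,1)A 5/5 ok · (1,2)A 5/5 ok · (1,3)A 5/6 ok
Row 2: (2,0)A 3/4 ok · (2,2)A 5/6 ok · (2,3)A 6/6 ok · (2,4)A 3/3 ok
Row 3: (3,0)A 1/2 unhappy · (3,1)B 0/4 unhappy · (3,2)A 2/3 unhappy · (3,4)A 2/2 ok
Unsatisfied: (0,3), (0,4), (0,5), (3,0), (3,1), (3,2) — 6 in total.

6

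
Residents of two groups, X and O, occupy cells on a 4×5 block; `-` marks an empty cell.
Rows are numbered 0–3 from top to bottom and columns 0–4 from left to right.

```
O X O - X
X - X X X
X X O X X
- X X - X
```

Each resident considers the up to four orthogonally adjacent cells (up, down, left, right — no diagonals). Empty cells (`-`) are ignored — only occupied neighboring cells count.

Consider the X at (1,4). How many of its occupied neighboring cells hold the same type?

Occupied neighbors of (1,4): (0,4)=X, (2,4)=X, (1,3)=X.
Same type (X): 3 of 3.

3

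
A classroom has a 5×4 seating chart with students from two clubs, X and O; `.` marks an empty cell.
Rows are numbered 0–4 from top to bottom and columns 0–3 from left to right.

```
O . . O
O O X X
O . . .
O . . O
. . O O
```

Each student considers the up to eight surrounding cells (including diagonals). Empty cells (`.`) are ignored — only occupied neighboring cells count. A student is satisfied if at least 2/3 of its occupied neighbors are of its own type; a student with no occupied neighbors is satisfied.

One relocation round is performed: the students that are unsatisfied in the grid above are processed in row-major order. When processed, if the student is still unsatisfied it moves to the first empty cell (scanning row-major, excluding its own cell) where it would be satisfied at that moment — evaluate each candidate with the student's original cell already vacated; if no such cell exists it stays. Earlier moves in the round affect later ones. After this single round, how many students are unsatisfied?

0

Initially unsatisfied (in order): (0,3), (1,2), (1,3).
  (0,3) → (0,1).
  (1,2) → (0,3).
  (1,3): now satisfied by earlier moves; stays.
Resulting grid:
O O . X
O O . X
O . . .
O . . O
. . O O
All satisfied now.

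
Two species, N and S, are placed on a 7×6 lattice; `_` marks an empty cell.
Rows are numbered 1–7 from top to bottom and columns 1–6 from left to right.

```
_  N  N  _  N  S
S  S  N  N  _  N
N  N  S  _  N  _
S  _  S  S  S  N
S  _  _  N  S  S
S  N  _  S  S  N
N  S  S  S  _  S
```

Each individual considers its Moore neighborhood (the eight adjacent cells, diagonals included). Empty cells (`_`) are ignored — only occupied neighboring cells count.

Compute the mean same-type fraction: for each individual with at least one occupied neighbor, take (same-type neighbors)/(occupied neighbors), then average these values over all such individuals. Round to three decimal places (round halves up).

Row 1: (1,2)N 2/4 · (1,3)N 3/4 · (1,5)N 2/3 · (1,6)S 0/2
Row 2: (2,1)S 1/4 · (2,2)S 2/7 · (2,3)N 4/6 · (2,4)N 4/5 · (2,6)N 2/3
Row 3: (3,1)N 1/4 · (3,2)N 2/7 · (3,3)S 3/6 · (3,5)N 3/5
Row 4: (4,1)S 1/3 · (4,3)S 2/4 · (4,4)S 4/6 · (4,5)S 3/6 · (4,6)N 1/4
Row 5: (5,1)S 2/3 · (5,4)N 0/6 · (5,5)S 5/8 · (5,6)S 3/5
Row 6: (6,1)S 2/4 · (6,2)N 1/5 · (6,4)S 4/5 · (6,5)S 5/7 · (6,6)N 0/4
Row 7: (7,1)N 1/3 · (7,2)S 2/4 · (7,3)S 3/4 · (7,4)S 3/3 · (7,6)S 1/2
Sum over 32 individuals: 2/4 + 3/4 + 2/3 + 0/2 + 1/4 + 2/7 + 4/6 + 4/5 + 2/3 + 1/4 + 2/7 + 3/6 + 3/5 + 1/3 + 2/4 + 4/6 + 3/6 + 1/4 + 2/3 + 0/6 + 5/8 + 3/5 + 2/4 + 1/5 + 4/5 + 5/7 + 0/4 + 1/3 + 2/4 + 3/4 + 3/3 + 1/2 = 877/56; mean = 877/56 ÷ 32 = 877/1792 = 0.489397… → 0.489.

0.489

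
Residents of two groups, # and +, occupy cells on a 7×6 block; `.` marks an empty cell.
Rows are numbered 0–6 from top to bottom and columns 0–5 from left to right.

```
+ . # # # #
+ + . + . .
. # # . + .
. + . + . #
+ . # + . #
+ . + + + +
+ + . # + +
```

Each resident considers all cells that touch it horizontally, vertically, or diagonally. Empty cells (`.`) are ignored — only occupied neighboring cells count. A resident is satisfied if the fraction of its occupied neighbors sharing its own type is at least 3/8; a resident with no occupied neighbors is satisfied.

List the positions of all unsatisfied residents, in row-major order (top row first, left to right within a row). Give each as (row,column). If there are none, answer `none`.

Row 0: (0,0)+ 2/2 ok · (0,2)# 1/3 unhappy · (0,3)# 2/3 ok · (0,4)# 2/3 ok · (0,5)# 1/1 ok
Row 1: (1,0)+ 2/3 ok · (1,1)+ 2/5 ok · (1,3)+ 1/5 unhappy
Row 2: (2,1)# 1/4 unhappy · (2,2)# 1/5 unhappy · (2,4)+ 2/3 ok
Row 3: (3,1)+ 1/4 unhappy · (3,3)+ 2/4 ok · (3,5)# 1/2 ok
Row 4: (4,0)+ 2/2 ok · (4,2)# 0/5 unhappy · (4,3)+ 4/5 ok · (4,5)# 1/3 unhappy
Row 5: (5,0)+ 3/3 ok · (5,2)+ 3/5 ok · (5,3)+ 4/6 ok · (5,4)+ 5/7 ok · (5,5)+ 3/4 ok
Row 6: (6,0)+ 2/2 ok · (6,1)+ 3/3 ok · (6,3)# 0/4 unhappy · (6,4)+ 4/5 ok · (6,5)+ 3/3 ok

(0,2), (1,3), (2,1), (2,2), (3,1), (4,2), (4,5), (6,3)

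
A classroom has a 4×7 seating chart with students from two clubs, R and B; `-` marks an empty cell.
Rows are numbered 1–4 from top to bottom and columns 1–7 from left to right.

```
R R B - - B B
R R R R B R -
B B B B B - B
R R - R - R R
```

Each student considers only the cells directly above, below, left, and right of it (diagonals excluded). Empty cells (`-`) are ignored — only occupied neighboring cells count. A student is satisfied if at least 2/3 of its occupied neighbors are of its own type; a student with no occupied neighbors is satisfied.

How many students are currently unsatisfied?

14

Row 1: (1,1)R 2/2 ok · (1,2)R 2/3 ok · (1,3)B 0/2 unhappy · (1,6)B 1/2 unhappy · (1,7)B 1/1 ok
Row 2: (2,1)R 2/3 ok · (2,2)R 3/4 ok · (2,3)R 2/4 unhappy · (2,4)R 1/3 unhappy · (2,5)B 1/3 unhappy · (2,6)R 0/2 unhappy
Row 3: (3,1)B 1/3 unhappy · (3,2)B 2/4 unhappy · (3,3)B 2/3 ok · (3,4)B 2/4 unhappy · (3,5)B 2/2 ok · (3,7)B 0/1 unhappy
Row 4: (4,1)R 1/2 unhappy · (4,2)R 1/2 unhappy · (4,4)R 0/1 unhappy · (4,6)R 1/1 ok · (4,7)R 1/2 unhappy
Unsatisfied: (1,3), (1,6), (2,3), (2,4), (2,5), (2,6), (3,1), (3,2), (3,4), (3,7), (4,1), (4,2), (4,4), (4,7) — 14 in total.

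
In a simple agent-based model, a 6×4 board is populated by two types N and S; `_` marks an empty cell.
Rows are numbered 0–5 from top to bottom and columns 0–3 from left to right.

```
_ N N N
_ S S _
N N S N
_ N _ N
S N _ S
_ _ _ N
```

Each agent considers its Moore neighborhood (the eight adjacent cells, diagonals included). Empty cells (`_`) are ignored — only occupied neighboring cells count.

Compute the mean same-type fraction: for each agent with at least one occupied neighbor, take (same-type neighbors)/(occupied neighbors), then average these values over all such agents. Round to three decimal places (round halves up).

(0,1)N 1/3
(0,2)N 2/4
(0,3)N 1/2
(1,1)S 2/6
(1,2)S 2/7
(2,0)N 2/3
(2,1)N 2/5
(2,2)S 2/6
(2,3)N 1/3
(3,1)N 3/5
(3,3)N 1/3
(4,0)S 0/2
(4,1)N 1/2
(4,3)S 0/2
(5,3)N 0/1
Sum over 15 agents: 1/3 + 2/4 + 1/2 + 2/6 + 2/7 + 2/3 + 2/5 + 2/6 + 1/3 + 3/5 + 1/3 + 0/2 + 1/2 + 0/2 + 0/1 = 215/42; mean = 215/42 ÷ 15 = 43/126 = 0.341269… → 0.341.

0.341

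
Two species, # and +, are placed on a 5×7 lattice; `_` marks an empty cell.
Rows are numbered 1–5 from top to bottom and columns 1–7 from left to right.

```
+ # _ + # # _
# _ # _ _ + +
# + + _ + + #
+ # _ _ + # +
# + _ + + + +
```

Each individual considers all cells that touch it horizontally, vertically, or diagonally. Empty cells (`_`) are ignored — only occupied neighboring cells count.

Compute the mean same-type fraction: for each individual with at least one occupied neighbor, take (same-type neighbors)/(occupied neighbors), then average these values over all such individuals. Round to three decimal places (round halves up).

(1,1)+ 0/2
(1,2)# 2/3
(1,4)+ 0/2
(1,5)# 1/3
(1,6)# 1/3
(2,1)# 2/4
(2,3)# 1/4
(2,6)+ 3/6
(2,7)+ 2/4
(3,1)# 2/4
(3,2)+ 2/6
(3,3)+ 1/3
(3,5)+ 3/4
(3,6)+ 5/7
(3,7)# 1/5
(4,1)+ 2/5
(4,2)# 2/6
(4,5)+ 5/6
(4,6)# 1/8
(4,7)+ 3/5
(5,1)# 1/3
(5,2)+ 1/3
(5,4)+ 2/2
(5,5)+ 3/4
(5,6)+ 4/5
(5,7)+ 2/3
Sum over 26 individuals: 0/2 + 2/3 + 0/2 + 1/3 + 1/3 + 2/4 + 1/4 + 3/6 + 2/4 + 2/4 + 2/6 + 1/3 + 3/4 + 5/7 + 1/5 + 2/5 + 2/6 + 5/6 + 1/8 + 3/5 + 1/3 + 1/3 + 2/2 + 3/4 + 4/5 + 2/3 = 677/56; mean = 677/56 ÷ 26 = 677/1456 = 0.464972… → 0.465.

0.465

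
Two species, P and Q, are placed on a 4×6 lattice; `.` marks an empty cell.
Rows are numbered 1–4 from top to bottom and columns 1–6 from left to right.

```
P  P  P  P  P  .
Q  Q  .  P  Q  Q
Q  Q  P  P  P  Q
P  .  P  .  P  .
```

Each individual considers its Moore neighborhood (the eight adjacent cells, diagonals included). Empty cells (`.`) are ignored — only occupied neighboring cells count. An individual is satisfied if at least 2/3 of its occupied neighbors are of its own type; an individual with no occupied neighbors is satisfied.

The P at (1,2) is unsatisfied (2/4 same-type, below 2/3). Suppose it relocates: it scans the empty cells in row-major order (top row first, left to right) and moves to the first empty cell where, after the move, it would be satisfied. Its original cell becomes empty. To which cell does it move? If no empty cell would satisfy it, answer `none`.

Vacating (1,2). Empty cells in order:
  (1,6): 1/3 same-type → still unsatisfied.
  (2,3): 5/7 same-type → satisfied — stop here.

(2,3)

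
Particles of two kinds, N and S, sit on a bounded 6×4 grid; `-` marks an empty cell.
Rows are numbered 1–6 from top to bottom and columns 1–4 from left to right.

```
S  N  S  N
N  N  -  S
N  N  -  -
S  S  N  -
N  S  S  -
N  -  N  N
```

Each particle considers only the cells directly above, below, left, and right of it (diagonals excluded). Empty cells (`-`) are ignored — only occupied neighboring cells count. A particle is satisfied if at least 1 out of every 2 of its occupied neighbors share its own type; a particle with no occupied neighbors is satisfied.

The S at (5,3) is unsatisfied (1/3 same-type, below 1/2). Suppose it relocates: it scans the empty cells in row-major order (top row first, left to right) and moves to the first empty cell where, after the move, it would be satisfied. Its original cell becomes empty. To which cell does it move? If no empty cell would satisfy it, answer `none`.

Vacating (5,3). Empty cells in order:
  (2,3): 2/3 same-type → satisfied — stop here.

(2,3)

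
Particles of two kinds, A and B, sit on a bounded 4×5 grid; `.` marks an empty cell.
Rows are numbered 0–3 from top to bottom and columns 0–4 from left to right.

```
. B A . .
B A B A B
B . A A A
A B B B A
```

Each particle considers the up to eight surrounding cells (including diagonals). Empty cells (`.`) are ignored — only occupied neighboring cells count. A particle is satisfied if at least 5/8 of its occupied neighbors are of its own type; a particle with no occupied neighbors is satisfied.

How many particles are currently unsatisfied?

Row 0: (0,1)B 2/4 ✗ · (0,2)A 2/4 ✗
Row 1: (1,0)B 2/3 ✓ · (1,1)A 2/6 ✗ · (1,2)B 1/6 ✗ · (1,3)A 4/6 ✓ · (1,4)B 0/3 ✗
Row 2: (2,0)B 2/4 ✗ · (2,2)A 3/7 ✗ · (2,3)A 4/8 ✗ · (2,4)A 3/5 ✗
Row 3: (3,0)A 0/2 ✗ · (3,1)B 2/4 ✗ · (3,2)B 2/4 ✗ · (3,3)B 1/5 ✗ · (3,4)A 2/3 ✓
Unsatisfied: (0,1), (0,2), (1,1), (1,2), (1,4), (2,0), (2,2), (2,3), (2,4), (3,0), (3,1), (3,2), (3,3) — 13 in total.

13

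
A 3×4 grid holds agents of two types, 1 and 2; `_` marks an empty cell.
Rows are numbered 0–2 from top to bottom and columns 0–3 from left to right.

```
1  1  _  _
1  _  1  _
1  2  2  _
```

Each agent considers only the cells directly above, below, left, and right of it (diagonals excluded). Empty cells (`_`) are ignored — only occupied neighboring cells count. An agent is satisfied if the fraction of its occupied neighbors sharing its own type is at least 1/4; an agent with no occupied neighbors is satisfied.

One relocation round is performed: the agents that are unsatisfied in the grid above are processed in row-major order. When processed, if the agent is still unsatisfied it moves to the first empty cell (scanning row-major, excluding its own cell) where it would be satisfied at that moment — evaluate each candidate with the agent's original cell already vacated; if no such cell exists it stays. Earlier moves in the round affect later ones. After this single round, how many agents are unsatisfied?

Initially unsatisfied (in order): (1,2).
  (1,2) → (0,2).
Resulting grid:
1 1 1 _
1 _ _ _
1 2 2 _
All satisfied now.

0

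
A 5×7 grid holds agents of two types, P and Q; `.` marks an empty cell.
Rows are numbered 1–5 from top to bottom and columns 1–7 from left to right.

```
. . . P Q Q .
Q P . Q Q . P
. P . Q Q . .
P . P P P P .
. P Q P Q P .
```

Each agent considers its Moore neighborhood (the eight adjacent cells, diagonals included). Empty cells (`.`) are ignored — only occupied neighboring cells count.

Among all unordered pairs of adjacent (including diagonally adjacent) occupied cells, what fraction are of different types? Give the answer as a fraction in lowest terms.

Scan each occupied cell's neighbors to the right and below (and the two forward diagonals) so each pair is counted once.
Row 1: P(1,4)–Q(1,5)≠ P(1,4)–Q(2,4)≠ P(1,4)–Q(2,5)≠ Q(1,5)–Q(1,6)= Q(1,5)–Q(2,5)= Q(1,5)–Q(2,4)= Q(1,6)–P(2,7)≠ Q(1,6)–Q(2,5)=  → 4/8 unlike.
Row 2: Q(2,1)–P(2,2)≠ Q(2,1)–P(3,2)≠ P(2,2)–P(3,2)= Q(2,4)–Q(2,5)= Q(2,4)–Q(3,4)= Q(2,4)–Q(3,5)= Q(2,5)–Q(3,5)= Q(2,5)–Q(3,4)=  → 2/8 unlike.
Row 3: P(3,2)–P(4,3)= P(3,2)–P(4,1)= Q(3,4)–Q(3,5)= Q(3,4)–P(4,4)≠ Q(3,4)–P(4,5)≠ Q(3,4)–P(4,3)≠ Q(3,5)–P(4,5)≠ Q(3,5)–P(4,6)≠ Q(3,5)–P(4,4)≠  → 6/9 unlike.
Row 4: P(4,1)–P(5,2)= P(4,3)–P(4,4)= P(4,3)–Q(5,3)≠ P(4,3)–P(5,4)= P(4,3)–P(5,2)= P(4,4)–P(4,5)= P(4,4)–P(5,4)= P(4,4)–Q(5,5)≠ P(4,4)–Q(5,3)≠ P(4,5)–P(4,6)= P(4,5)–Q(5,5)≠ P(4,5)–P(5,6)= P(4,5)–P(5,4)= P(4,6)–P(5,6)= P(4,6)–Q(5,5)≠  → 5/15 unlike.
Row 5: P(5,2)–Q(5,3)≠ Q(5,3)–P(5,4)≠ P(5,4)–Q(5,5)≠ Q(5,5)–P(5,6)≠  → 4/4 unlike.
Total adjacent occupied pairs: 44; unlike-type pairs: 21.
21/44 is already in lowest terms.

21/44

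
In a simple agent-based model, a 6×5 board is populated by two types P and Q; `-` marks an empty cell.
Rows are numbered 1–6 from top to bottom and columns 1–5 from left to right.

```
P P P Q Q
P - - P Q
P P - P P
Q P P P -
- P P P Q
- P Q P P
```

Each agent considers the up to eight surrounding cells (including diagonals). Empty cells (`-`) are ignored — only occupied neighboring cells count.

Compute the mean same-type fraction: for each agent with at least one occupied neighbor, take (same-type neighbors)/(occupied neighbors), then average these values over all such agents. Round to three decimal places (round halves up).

Row 1: (1,1)P 2/2 · (1,2)P 3/3 · (1,3)P 2/3 · (1,4)Q 2/4 · (1,5)Q 2/3
Row 2: (2,1)P 4/4 · (2,4)P 3/6 · (2,5)Q 2/5
Row 3: (3,1)P 3/4 · (3,2)P 4/5 · (3,4)P 4/5 · (3,5)P 3/4
Row 4: (4,1)Q 0/4 · (4,2)P 5/6 · (4,3)P 7/7 · (4,4)P 5/6
Row 5: (5,2)P 4/6 · (5,3)P 7/8 · (5,4)P 5/7 · (5,5)Q 0/4
Row 6: (6,2)P 2/3 · (6,3)Q 0/5 · (6,4)P 3/5 · (6,5)P 2/3
Sum over 24 agents: 2/2 + 3/3 + 2/3 + 2/4 + 2/3 + 4/4 + 3/6 + 2/5 + 3/4 + 4/5 + 4/5 + 3/4 + 0/4 + 5/6 + 7/7 + 5/6 + 4/6 + 7/8 + 5/7 + 0/4 + 2/3 + 0/5 + 3/5 + 2/3 = 4393/280; mean = 4393/280 ÷ 24 = 4393/6720 = 0.653720… → 0.654.

0.654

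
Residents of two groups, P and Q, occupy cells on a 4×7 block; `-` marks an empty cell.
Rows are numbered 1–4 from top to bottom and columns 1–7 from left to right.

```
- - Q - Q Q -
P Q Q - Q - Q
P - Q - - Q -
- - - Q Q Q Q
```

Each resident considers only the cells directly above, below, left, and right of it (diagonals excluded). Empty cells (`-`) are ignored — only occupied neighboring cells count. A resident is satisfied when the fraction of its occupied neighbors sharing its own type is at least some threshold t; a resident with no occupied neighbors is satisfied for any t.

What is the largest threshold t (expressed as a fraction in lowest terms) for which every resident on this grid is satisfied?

(1,3)Q 1/1
(1,5)Q 2/2
(1,6)Q 1/1
(2,1)P 1/2
(2,2)Q 1/2
(2,3)Q 3/3
(2,5)Q 1/1
(2,7)Q — no occupied neighbors
(3,1)P 1/1
(3,3)Q 1/1
(3,6)Q 1/1
(4,4)Q 1/1
(4,5)Q 2/2
(4,6)Q 3/3
(4,7)Q 1/1
The smallest same-type fraction is 1/2 at (2,1), which reduces to 1/2. Any threshold above that leaves this resident unsatisfied.

1/2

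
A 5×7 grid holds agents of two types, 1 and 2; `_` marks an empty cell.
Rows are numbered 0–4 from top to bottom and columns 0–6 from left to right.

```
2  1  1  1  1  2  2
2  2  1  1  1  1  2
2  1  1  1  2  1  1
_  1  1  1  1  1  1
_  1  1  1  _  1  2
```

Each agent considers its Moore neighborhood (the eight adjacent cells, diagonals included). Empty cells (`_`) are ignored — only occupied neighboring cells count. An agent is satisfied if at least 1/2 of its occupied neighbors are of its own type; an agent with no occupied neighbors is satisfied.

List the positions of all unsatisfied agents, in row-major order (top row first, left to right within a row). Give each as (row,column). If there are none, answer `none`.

Row 0: (0,0)2 2/3 ok · (0,1)1 2/5 unhappy · (0,2)1 4/5 ok · (0,3)1 5/5 ok · (0,4)1 4/5 ok · (0,5)2 2/5 unhappy · (0,6)2 2/3 ok
Row 1: (1,0)2 3/5 ok · (1,1)2 3/8 unhappy · (1,2)1 7/8 ok · (1,3)1 7/8 ok · (1,4)1 6/8 ok · (1,5)1 4/8 ok · (1,6)2 2/5 unhappy
Row 2: (2,0)2 2/4 ok · (2,1)1 4/7 ok · (2,2)1 7/8 ok · (2,3)1 7/8 ok · (2,4)2 0/8 unhappy · (2,5)1 6/8 ok · (2,6)1 4/5 ok
Row 3: (3,1)1 5/6 ok · (3,2)1 8/8 ok · (3,3)1 6/7 ok · (3,4)1 6/7 ok · (3,5)1 5/7 ok · (3,6)1 4/5 ok
Row 4: (4,1)1 3/3 ok · (4,2)1 5/5 ok · (4,3)1 4/4 ok · (4,5)1 3/4 ok · (4,6)2 0/3 unhappy

(0,1), (0,5), (1,1), (1,6), (2,4), (4,6)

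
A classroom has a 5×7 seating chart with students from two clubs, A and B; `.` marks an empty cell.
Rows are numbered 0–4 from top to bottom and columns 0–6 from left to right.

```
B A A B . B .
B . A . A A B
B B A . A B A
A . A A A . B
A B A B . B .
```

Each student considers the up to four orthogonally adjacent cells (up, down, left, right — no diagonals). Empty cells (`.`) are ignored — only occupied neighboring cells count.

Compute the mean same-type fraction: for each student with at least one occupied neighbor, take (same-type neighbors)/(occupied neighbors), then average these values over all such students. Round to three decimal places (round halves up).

Row 0: (0,0)B 1/2 · (0,1)A 1/2 · (0,2)A 2/3 · (0,3)B 0/1 · (0,5)B 0/1
Row 1: (1,0)B 2/2 · (1,2)A 2/2 · (1,4)A 2/2 · (1,5)A 1/4 · (1,6)B 0/2
Row 2: (2,0)B 2/3 · (2,1)B 1/2 · (2,2)A 2/3 · (2,4)A 2/3 · (2,5)B 0/3 · (2,6)A 0/3
Row 3: (3,0)A 1/2 · (3,2)A 3/3 · (3,3)A 2/3 · (3,4)A 2/2 · (3,6)B 0/1
Row 4: (4,0)A 1/2 · (4,1)B 0/2 · (4,2)A 1/3 · (4,3)B 0/2 · (4,5)B — no occupied neighbors
Sum over 25 students: 1/2 + 1/2 + 2/3 + 0/1 + 0/1 + 2/2 + 2/2 + 2/2 + 1/4 + 0/2 + 2/3 + 1/2 + 2/3 + 2/3 + 0/3 + 0/3 + 1/2 + 3/3 + 2/3 + 2/2 + 0/1 + 1/2 + 0/2 + 1/3 + 0/2 = 137/12; mean = 137/12 ÷ 25 = 137/300 = 0.456666… → 0.457.

0.457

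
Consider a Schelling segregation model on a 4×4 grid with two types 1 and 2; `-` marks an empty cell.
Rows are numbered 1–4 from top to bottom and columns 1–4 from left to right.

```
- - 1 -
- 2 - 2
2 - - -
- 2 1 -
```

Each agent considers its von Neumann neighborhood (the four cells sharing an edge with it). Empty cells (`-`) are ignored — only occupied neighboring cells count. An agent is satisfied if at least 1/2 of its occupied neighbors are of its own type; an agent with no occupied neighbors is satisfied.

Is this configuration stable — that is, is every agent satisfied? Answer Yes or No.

Row 1: (1,3)1 0/0 satisfied
Row 2: (2,2)2 0/0 satisfied · (2,4)2 0/0 satisfied
Row 3: (3,1)2 0/0 satisfied
Row 4: (4,2)2 0/1 not · (4,3)1 0/1 not
For instance (4,2) has only 0/1 same-type neighbors, below 1/2.

No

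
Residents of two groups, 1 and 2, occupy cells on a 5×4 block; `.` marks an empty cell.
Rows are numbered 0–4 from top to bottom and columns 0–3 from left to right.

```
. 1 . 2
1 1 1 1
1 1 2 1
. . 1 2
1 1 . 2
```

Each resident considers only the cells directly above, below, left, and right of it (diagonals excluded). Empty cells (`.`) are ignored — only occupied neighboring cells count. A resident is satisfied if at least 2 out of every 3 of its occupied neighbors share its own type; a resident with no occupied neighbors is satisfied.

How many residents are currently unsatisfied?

(0,1)1 1/1 ✓
(0,3)2 0/1 ✗
(1,0)1 2/2 ✓
(1,1)1 4/4 ✓
(1,2)1 2/3 ✓
(1,3)1 2/3 ✓
(2,0)1 2/2 ✓
(2,1)1 2/3 ✓
(2,2)2 0/4 ✗
(2,3)1 1/3 ✗
(3,2)1 0/2 ✗
(3,3)2 1/3 ✗
(4,0)1 1/1 ✓
(4,1)1 1/1 ✓
(4,3)2 1/1 ✓
Unsatisfied: (0,3), (2,2), (2,3), (3,2), (3,3) — 5 in total.

5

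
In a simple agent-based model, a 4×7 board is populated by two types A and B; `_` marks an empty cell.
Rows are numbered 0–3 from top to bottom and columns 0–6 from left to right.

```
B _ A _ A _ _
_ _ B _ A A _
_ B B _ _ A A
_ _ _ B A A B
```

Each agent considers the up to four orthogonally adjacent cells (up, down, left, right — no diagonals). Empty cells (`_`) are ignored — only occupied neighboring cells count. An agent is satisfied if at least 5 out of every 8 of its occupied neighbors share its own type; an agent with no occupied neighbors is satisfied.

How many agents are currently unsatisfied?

(0,0)B 0/0 ✓
(0,2)A 0/1 ✗
(0,4)A 1/1 ✓
(1,2)B 1/2 ✗
(1,4)A 2/2 ✓
(1,5)A 2/2 ✓
(2,1)B 1/1 ✓
(2,2)B 2/2 ✓
(2,5)A 3/3 ✓
(2,6)A 1/2 ✗
(3,3)B 0/1 ✗
(3,4)A 1/2 ✗
(3,5)A 2/3 ✓
(3,6)B 0/2 ✗
Unsatisfied: (0,2), (1,2), (2,6), (3,3), (3,4), (3,6) — 6 in total.

6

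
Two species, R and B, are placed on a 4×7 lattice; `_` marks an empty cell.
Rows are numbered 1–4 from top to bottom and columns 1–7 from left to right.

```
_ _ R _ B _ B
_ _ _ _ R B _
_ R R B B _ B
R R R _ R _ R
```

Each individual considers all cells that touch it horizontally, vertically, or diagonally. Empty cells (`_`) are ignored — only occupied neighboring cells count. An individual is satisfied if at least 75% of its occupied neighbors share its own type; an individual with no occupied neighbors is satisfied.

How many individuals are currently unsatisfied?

7

(1,3)R 0/0 satisfied
(1,5)B 1/2 not
(1,7)B 1/1 satisfied
(2,5)R 0/4 not
(2,6)B 4/5 satisfied
(3,2)R 4/4 satisfied
(3,3)R 3/4 satisfied
(3,4)B 1/5 not
(3,5)B 2/4 not
(3,7)B 1/2 not
(4,1)R 2/2 satisfied
(4,2)R 4/4 satisfied
(4,3)R 3/4 satisfied
(4,5)R 0/2 not
(4,7)R 0/1 not
Unsatisfied: (1,5), (2,5), (3,4), (3,5), (3,7), (4,5), (4,7) — 7 in total.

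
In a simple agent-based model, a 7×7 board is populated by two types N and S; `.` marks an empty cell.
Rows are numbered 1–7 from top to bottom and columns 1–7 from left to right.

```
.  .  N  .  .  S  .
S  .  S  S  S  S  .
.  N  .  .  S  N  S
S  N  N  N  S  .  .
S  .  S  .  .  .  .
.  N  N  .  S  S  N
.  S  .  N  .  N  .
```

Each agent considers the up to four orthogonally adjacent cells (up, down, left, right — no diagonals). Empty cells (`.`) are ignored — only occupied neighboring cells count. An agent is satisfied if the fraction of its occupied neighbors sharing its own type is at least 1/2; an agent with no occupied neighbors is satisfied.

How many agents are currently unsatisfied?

8

Row 1: (1,3)N 0/1 unhappy · (1,6)S 1/1 ok
Row 2: (2,1)S 0/0 ok · (2,3)S 1/2 ok · (2,4)S 2/2 ok · (2,5)S 3/3 ok · (2,6)S 2/3 ok
Row 3: (3,2)N 1/1 ok · (3,5)S 2/3 ok · (3,6)N 0/3 unhappy · (3,7)S 0/1 unhappy
Row 4: (4,1)S 1/2 ok · (4,2)N 2/3 ok · (4,3)N 2/3 ok · (4,4)N 1/2 ok · (4,5)S 1/2 ok
Row 5: (5,1)S 1/1 ok · (5,3)S 0/2 unhappy
Row 6: (6,2)N 1/2 ok · (6,3)N 1/2 ok · (6,5)S 1/1 ok · (6,6)S 1/3 unhappy · (6,7)N 0/1 unhappy
Row 7: (7,2)S 0/1 unhappy · (7,4)N 0/0 ok · (7,6)N 0/1 unhappy
Unsatisfied: (1,3), (3,6), (3,7), (5,3), (6,6), (6,7), (7,2), (7,6) — 8 in total.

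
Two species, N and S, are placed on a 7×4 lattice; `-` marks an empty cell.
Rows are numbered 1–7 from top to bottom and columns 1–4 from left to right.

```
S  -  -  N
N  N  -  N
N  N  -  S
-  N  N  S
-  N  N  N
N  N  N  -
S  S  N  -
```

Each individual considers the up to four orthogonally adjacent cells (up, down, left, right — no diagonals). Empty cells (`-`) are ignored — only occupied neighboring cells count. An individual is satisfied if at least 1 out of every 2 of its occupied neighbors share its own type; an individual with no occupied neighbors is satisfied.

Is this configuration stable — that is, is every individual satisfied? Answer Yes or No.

Row 1: (1,1)S 0/1 not · (1,4)N 1/1 satisfied
Row 2: (2,1)N 2/3 satisfied · (2,2)N 2/2 satisfied · (2,4)N 1/2 satisfied
Row 3: (3,1)N 2/2 satisfied · (3,2)N 3/3 satisfied · (3,4)S 1/2 satisfied
Row 4: (4,2)N 3/3 satisfied · (4,3)N 2/3 satisfied · (4,4)S 1/3 not
Row 5: (5,2)N 3/3 satisfied · (5,3)N 4/4 satisfied · (5,4)N 1/2 satisfied
Row 6: (6,1)N 1/2 satisfied · (6,2)N 3/4 satisfied · (6,3)N 3/3 satisfied
Row 7: (7,1)S 1/2 satisfied · (7,2)S 1/3 not · (7,3)N 1/2 satisfied
For instance (1,1) has only 0/1 same-type neighbors, below 1/2.

No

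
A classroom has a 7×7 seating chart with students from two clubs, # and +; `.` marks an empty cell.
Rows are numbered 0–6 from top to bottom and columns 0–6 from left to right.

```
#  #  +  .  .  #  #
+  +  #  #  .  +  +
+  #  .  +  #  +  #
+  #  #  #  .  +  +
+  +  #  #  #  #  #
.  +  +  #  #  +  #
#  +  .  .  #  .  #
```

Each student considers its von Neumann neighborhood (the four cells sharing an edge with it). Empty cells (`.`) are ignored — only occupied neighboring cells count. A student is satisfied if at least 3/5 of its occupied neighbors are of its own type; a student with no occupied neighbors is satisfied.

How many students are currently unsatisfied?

23

(0,0)# 1/2 ✗
(0,1)# 1/3 ✗
(0,2)+ 0/2 ✗
(0,5)# 1/2 ✗
(0,6)# 1/2 ✗
(1,0)+ 2/3 ✓
(1,1)+ 1/4 ✗
(1,2)# 1/3 ✗
(1,3)# 1/2 ✗
(1,5)+ 2/3 ✓
(1,6)+ 1/3 ✗
(2,0)+ 2/3 ✓
(2,1)# 1/3 ✗
(2,3)+ 0/3 ✗
(2,4)# 0/2 ✗
(2,5)+ 2/4 ✗
(2,6)# 0/3 ✗
(3,0)+ 2/3 ✓
(3,1)# 2/4 ✗
(3,2)# 3/3 ✓
(3,3)# 2/3 ✓
(3,5)+ 2/3 ✓
(3,6)+ 1/3 ✗
(4,0)+ 2/2 ✓
(4,1)+ 2/4 ✗
(4,2)# 2/4 ✗
(4,3)# 4/4 ✓
(4,4)# 3/3 ✓
(4,5)# 2/4 ✗
(4,6)# 2/3 ✓
(5,1)+ 3/3 ✓
(5,2)+ 1/3 ✗
(5,3)# 2/3 ✓
(5,4)# 3/4 ✓
(5,5)+ 0/3 ✗
(5,6)# 2/3 ✓
(6,0)# 0/1 ✗
(6,1)+ 1/2 ✗
(6,4)# 1/1 ✓
(6,6)# 1/1 ✓
Unsatisfied: (0,0), (0,1), (0,2), (0,5), (0,6), (1,1), (1,2), (1,3), (1,6), (2,1), (2,3), (2,4), (2,5), (2,6), (3,1), (3,6), (4,1), (4,2), (4,5), (5,2), (5,5), (6,0), (6,1) — 23 in total.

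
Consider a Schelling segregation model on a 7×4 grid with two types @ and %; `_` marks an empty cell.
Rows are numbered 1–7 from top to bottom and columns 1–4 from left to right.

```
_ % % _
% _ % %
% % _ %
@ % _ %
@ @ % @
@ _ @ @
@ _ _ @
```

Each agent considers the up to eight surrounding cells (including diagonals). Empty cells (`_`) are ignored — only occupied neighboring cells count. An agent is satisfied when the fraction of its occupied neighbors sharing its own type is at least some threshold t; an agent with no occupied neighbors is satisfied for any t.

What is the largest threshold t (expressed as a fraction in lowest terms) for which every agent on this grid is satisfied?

1/3

Row 1: (1,2)% 3/3 · (1,3)% 3/3
Row 2: (2,1)% 3/3 · (2,3)% 5/5 · (2,4)% 3/3
Row 3: (3,1)% 3/4 · (3,2)% 4/5 · (3,4)% 3/3
Row 4: (4,1)@ 2/5 · (4,2)% 3/6 · (4,4)% 2/3
Row 5: (5,1)@ 3/4 · (5,2)@ 4/6 · (5,3)% 2/6 · (5,4)@ 2/4
Row 6: (6,1)@ 3/3 · (6,3)@ 4/5 · (6,4)@ 3/4
Row 7: (7,1)@ 1/1 · (7,4)@ 2/2
The smallest same-type fraction is 2/6 at (5,3), which reduces to 1/3. Any threshold above that leaves this agent unsatisfied.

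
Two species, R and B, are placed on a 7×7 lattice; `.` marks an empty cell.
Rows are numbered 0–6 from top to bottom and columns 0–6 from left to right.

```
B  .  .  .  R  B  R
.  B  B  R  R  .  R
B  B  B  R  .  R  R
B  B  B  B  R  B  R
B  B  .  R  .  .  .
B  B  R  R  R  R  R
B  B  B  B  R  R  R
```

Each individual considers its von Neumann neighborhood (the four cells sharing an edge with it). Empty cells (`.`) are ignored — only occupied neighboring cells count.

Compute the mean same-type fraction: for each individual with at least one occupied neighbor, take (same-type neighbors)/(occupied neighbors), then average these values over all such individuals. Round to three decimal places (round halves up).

0.728

Row 0: (0,0)B — no occupied neighbors · (0,4)R 1/2 · (0,5)B 0/2 · (0,6)R 1/2
Row 1: (1,1)B 2/2 · (1,2)B 2/3 · (1,3)R 2/3 · (1,4)R 2/2 · (1,6)R 2/2
Row 2: (2,0)B 2/2 · (2,1)B 4/4 · (2,2)B 3/4 · (2,3)R 1/3 · (2,5)R 1/2 · (2,6)R 3/3
Row 3: (3,0)B 3/3 · (3,1)B 4/4 · (3,2)B 3/3 · (3,3)B 1/4 · (3,4)R 0/2 · (3,5)B 0/3 · (3,6)R 1/2
Row 4: (4,0)B 3/3 · (4,1)B 3/3 · (4,3)R 1/2
Row 5: (5,0)B 3/3 · (5,1)B 3/4 · (5,2)R 1/3 · (5,3)R 3/4 · (5,4)R 3/3 · (5,5)R 3/3 · (5,6)R 2/2
Row 6: (6,0)B 2/2 · (6,1)B 3/3 · (6,2)B 2/3 · (6,3)B 1/3 · (6,4)R 2/3 · (6,5)R 3/3 · (6,6)R 2/2
Sum over 38 individuals: 1/2 + 0/2 + 1/2 + 2/2 + 2/3 + 2/3 + 2/2 + 2/2 + 2/2 + 4/4 + 3/4 + 1/3 + 1/2 + 3/3 + 3/3 + 4/4 + 3/3 + 1/4 + 0/2 + 0/3 + 1/2 + 3/3 + 3/3 + 1/2 + 3/3 + 3/4 + 1/3 + 3/4 + 3/3 + 3/3 + 2/2 + 2/2 + 3/3 + 2/3 + 1/3 + 2/3 + 3/3 + 2/2 = 83/3; mean = 83/3 ÷ 38 = 83/114 = 0.728070… → 0.728.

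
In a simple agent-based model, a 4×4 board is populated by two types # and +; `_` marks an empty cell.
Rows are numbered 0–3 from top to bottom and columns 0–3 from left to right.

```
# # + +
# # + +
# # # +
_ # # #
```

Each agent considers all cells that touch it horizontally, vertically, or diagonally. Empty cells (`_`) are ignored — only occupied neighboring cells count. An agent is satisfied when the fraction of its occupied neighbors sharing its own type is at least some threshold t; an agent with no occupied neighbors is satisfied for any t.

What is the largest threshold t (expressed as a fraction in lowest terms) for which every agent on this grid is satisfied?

2/5

Row 0: (0,0)# 3/3 · (0,1)# 3/5 · (0,2)+ 3/5 · (0,3)+ 3/3
Row 1: (1,0)# 5/5 · (1,1)# 6/8 · (1,2)+ 4/8 · (1,3)+ 4/5
Row 2: (2,0)# 4/4 · (2,1)# 6/7 · (2,2)# 5/8 · (2,3)+ 2/5
Row 3: (3,1)# 4/4 · (3,2)# 4/5 · (3,3)# 2/3
The smallest same-type fraction is 2/5 at (2,3), which reduces to 2/5. Any threshold above that leaves this agent unsatisfied.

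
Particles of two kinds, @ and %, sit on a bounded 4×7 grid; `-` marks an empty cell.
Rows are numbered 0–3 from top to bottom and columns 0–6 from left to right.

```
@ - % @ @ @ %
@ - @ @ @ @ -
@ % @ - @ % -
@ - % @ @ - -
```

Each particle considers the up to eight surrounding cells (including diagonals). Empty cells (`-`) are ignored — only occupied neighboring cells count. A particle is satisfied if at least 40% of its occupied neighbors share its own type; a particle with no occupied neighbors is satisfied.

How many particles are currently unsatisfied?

5

(0,0)@ 1/1 ✓
(0,2)% 0/3 ✗
(0,3)@ 4/5 ✓
(0,4)@ 5/5 ✓
(0,5)@ 3/4 ✓
(0,6)% 0/2 ✗
(1,0)@ 2/3 ✓
(1,2)@ 3/5 ✓
(1,3)@ 6/7 ✓
(1,4)@ 6/7 ✓
(1,5)@ 4/6 ✓
(2,0)@ 2/3 ✓
(2,1)% 1/6 ✗
(2,2)@ 3/5 ✓
(2,4)@ 5/6 ✓
(2,5)% 0/4 ✗
(3,0)@ 1/2 ✓
(3,2)% 1/3 ✗
(3,3)@ 3/4 ✓
(3,4)@ 2/3 ✓
Unsatisfied: (0,2), (0,6), (2,1), (2,5), (3,2) — 5 in total.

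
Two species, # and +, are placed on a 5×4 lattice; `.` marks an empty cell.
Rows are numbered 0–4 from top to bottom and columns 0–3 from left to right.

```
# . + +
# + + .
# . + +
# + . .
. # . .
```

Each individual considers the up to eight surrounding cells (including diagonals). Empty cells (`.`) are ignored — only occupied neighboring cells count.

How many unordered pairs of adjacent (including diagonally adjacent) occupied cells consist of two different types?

Scan each occupied cell's neighbors to the right and below (and the two forward diagonals) so each pair is counted once.
From row 0: 1 unlike of 6 pairs (running 1/6).
From row 1: 2 unlike of 7 pairs (running 3/13).
From row 2: 1 unlike of 4 pairs (running 4/17).
From row 3: 2 unlike of 3 pairs (running 6/20).
Total adjacent occupied pairs: 20; unlike-type pairs: 6.

6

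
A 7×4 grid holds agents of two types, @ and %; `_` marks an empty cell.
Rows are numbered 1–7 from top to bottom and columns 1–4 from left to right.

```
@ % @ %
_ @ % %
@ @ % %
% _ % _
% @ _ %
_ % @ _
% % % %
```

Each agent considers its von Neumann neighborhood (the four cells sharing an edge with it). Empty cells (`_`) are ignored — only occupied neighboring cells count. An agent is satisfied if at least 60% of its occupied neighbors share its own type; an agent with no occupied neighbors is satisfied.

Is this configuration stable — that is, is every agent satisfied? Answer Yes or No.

(1,1)@ 0/1 not
(1,2)% 0/3 not
(1,3)@ 0/3 not
(1,4)% 1/2 not
(2,2)@ 1/3 not
(2,3)% 2/4 not
(2,4)% 3/3 satisfied
(3,1)@ 1/2 not
(3,2)@ 2/3 satisfied
(3,3)% 3/4 satisfied
(3,4)% 2/2 satisfied
(4,1)% 1/2 not
(4,3)% 1/1 satisfied
(5,1)% 1/2 not
(5,2)@ 0/2 not
(5,4)% 0/0 satisfied
(6,2)% 1/3 not
(6,3)@ 0/2 not
(7,1)% 1/1 satisfied
(7,2)% 3/3 satisfied
(7,3)% 2/3 satisfied
(7,4)% 1/1 satisfied
For instance (1,1) has only 0/1 same-type neighbors, below 3/5.

No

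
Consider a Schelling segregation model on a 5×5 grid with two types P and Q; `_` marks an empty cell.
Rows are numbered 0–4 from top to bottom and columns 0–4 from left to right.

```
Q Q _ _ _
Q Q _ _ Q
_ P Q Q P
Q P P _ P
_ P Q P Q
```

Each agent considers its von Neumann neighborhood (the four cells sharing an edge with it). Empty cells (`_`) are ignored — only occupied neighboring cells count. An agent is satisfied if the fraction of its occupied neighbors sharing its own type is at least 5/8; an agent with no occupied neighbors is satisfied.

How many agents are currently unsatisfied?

Row 0: (0,0)Q 2/2 ok · (0,1)Q 2/2 ok
Row 1: (1,0)Q 2/2 ok · (1,1)Q 2/3 ok · (1,4)Q 0/1 unhappy
Row 2: (2,1)P 1/3 unhappy · (2,2)Q 1/3 unhappy · (2,3)Q 1/2 unhappy · (2,4)P 1/3 unhappy
Row 3: (3,0)Q 0/1 unhappy · (3,1)P 3/4 ok · (3,2)P 1/3 unhappy · (3,4)P 1/2 unhappy
Row 4: (4,1)P 1/2 unhappy · (4,2)Q 0/3 unhappy · (4,3)P 0/2 unhappy · (4,4)Q 0/2 unhappy
Unsatisfied: (1,4), (2,1), (2,2), (2,3), (2,4), (3,0), (3,2), (3,4), (4,1), (4,2), (4,3), (4,4) — 12 in total.

12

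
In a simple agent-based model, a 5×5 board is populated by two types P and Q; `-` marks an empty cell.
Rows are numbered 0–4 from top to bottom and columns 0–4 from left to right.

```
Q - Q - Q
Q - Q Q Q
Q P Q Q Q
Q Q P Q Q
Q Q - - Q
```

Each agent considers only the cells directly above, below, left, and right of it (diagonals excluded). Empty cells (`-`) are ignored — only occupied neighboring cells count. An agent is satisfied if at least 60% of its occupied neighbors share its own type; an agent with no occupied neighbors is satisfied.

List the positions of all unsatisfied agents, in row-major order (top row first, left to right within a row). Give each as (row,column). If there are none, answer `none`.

(0,0)Q 1/1 ✓
(0,2)Q 1/1 ✓
(0,4)Q 1/1 ✓
(1,0)Q 2/2 ✓
(1,2)Q 3/3 ✓
(1,3)Q 3/3 ✓
(1,4)Q 3/3 ✓
(2,0)Q 2/3 ✓
(2,1)P 0/3 ✗
(2,2)Q 2/4 ✗
(2,3)Q 4/4 ✓
(2,4)Q 3/3 ✓
(3,0)Q 3/3 ✓
(3,1)Q 2/4 ✗
(3,2)P 0/3 ✗
(3,3)Q 2/3 ✓
(3,4)Q 3/3 ✓
(4,0)Q 2/2 ✓
(4,1)Q 2/2 ✓
(4,4)Q 1/1 ✓

(2,1), (2,2), (3,1), (3,2)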